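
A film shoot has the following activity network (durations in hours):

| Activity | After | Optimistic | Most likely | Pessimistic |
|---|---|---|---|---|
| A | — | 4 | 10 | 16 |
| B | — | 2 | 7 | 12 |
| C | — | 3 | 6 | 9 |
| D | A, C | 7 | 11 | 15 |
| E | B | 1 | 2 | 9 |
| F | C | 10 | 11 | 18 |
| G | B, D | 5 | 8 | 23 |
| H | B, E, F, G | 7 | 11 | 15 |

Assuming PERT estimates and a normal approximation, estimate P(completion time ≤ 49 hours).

0.957

te_A = (4 + 4·10 + 16)/6 = 60/6 = 10; σ²_A = ((16−4)/6)² = 4.000
te_B = (2 + 4·7 + 12)/6 = 42/6 = 7; σ²_B = ((12−2)/6)² = 2.778
te_C = (3 + 4·6 + 9)/6 = 36/6 = 6; σ²_C = ((9−3)/6)² = 1.000
te_D = (7 + 4·11 + 15)/6 = 66/6 = 11; σ²_D = ((15−7)/6)² = 1.778
te_E = (1 + 4·2 + 9)/6 = 18/6 = 3; σ²_E = ((9−1)/6)² = 1.778
te_F = (10 + 4·11 + 18)/6 = 72/6 = 12; σ²_F = ((18−10)/6)² = 1.778
te_G = (5 + 4·8 + 23)/6 = 60/6 = 10; σ²_G = ((23−5)/6)² = 9.000
te_H = (7 + 4·11 + 15)/6 = 66/6 = 11; σ²_H = ((15−7)/6)² = 1.778

Forward pass:
ES_A = 0; EF_A = 10
ES_B = 0; EF_B = 7
ES_C = 0; EF_C = 6
ES_D = max(EF_A=10, EF_C=6) = 10; EF_D = 10+11 = 21
ES_E = 7; EF_E = 7+3 = 10
ES_F = 6; EF_F = 6+12 = 18
ES_G = max(EF_B=7, EF_D=21) = 21; EF_G = 21+10 = 31
ES_H = max(EF_B=7, EF_E=10, EF_F=18, EF_G=31) = 31; EF_H = 31+11 = 42
Expected project duration μ = 42 hours. Critical path: A → D → G → H.

Variance along critical path = 4.000 + 1.778 + 9.000 + 1.778 = 16.556; σ = √16.556 = 4.069 hours.
Z = (49 − 42) / 4.069 = 1.720
P(T ≤ 49) = Φ(1.720) ≈ 0.957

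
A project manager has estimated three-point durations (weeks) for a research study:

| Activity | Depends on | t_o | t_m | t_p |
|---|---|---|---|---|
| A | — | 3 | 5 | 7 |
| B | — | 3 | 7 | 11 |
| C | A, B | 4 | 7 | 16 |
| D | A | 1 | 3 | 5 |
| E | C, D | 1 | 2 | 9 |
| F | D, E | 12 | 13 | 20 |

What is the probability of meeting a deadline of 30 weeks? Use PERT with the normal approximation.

0.256

te_A = (3 + 4·5 + 7)/6 = 30/6 = 5; σ²_A = ((7−3)/6)² = 0.444
te_B = (3 + 4·7 + 11)/6 = 42/6 = 7; σ²_B = ((11−3)/6)² = 1.778
te_C = (4 + 4·7 + 16)/6 = 48/6 = 8; σ²_C = ((16−4)/6)² = 4.000
te_D = (1 + 4·3 + 5)/6 = 18/6 = 3; σ²_D = ((5−1)/6)² = 0.444
te_E = (1 + 4·2 + 9)/6 = 18/6 = 3; σ²_E = ((9−1)/6)² = 1.778
te_F = (12 + 4·13 + 20)/6 = 84/6 = 14; σ²_F = ((20−12)/6)² = 1.778

Forward pass:
ES_A = 0; EF_A = 5
ES_B = 0; EF_B = 7
ES_C = max(EF_A=5, EF_B=7) = 7; EF_C = 7+8 = 15
ES_D = 5; EF_D = 5+3 = 8
ES_E = max(EF_C=15, EF_D=8) = 15; EF_E = 15+3 = 18
ES_F = max(EF_D=8, EF_E=18) = 18; EF_F = 18+14 = 32
Expected project duration μ = 32 weeks. Critical path: B → C → E → F.

Variance along critical path = 1.778 + 4.000 + 1.778 + 1.778 = 9.333; σ = √9.333 = 3.055 weeks.
Z = (30 − 32) / 3.055 = -0.655
P(T ≤ 30) = Φ(-0.655) ≈ 0.256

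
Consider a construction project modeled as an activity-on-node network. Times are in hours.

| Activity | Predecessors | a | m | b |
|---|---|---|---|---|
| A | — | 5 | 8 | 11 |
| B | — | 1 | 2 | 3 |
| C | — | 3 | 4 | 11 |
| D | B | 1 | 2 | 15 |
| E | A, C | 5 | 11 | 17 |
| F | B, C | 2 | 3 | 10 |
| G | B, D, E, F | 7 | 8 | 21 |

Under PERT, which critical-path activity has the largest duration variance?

te_A = (5 + 4·8 + 11)/6 = 48/6 = 8; σ²_A = ((11−5)/6)² = 1.000
te_B = (1 + 4·2 + 3)/6 = 12/6 = 2; σ²_B = ((3−1)/6)² = 0.111
te_C = (3 + 4·4 + 11)/6 = 30/6 = 5; σ²_C = ((11−3)/6)² = 1.778
te_D = (1 + 4·2 + 15)/6 = 24/6 = 4; σ²_D = ((15−1)/6)² = 5.444
te_E = (5 + 4·11 + 17)/6 = 66/6 = 11; σ²_E = ((17−5)/6)² = 4.000
te_F = (2 + 4·3 + 10)/6 = 24/6 = 4; σ²_F = ((10−2)/6)² = 1.778
te_G = (7 + 4·8 + 21)/6 = 60/6 = 10; σ²_G = ((21−7)/6)² = 5.444

Forward pass:
ES_A = 0; EF_A = 8
ES_B = 0; EF_B = 2
ES_C = 0; EF_C = 5
ES_D = 2; EF_D = 2+4 = 6
ES_E = max(EF_A=8, EF_C=5) = 8; EF_E = 8+11 = 19
ES_F = max(EF_B=2, EF_C=5) = 5; EF_F = 5+4 = 9
ES_G = max(EF_B=2, EF_D=6, EF_E=19, EF_F=9) = 19; EF_G = 19+10 = 29
Expected project duration μ = 29 hours. Critical path: A → E → G.

Variances on critical path: σ²_A=1.000, σ²_E=4.000, σ²_G=5.444.
Largest is σ²_G = 5.444.

G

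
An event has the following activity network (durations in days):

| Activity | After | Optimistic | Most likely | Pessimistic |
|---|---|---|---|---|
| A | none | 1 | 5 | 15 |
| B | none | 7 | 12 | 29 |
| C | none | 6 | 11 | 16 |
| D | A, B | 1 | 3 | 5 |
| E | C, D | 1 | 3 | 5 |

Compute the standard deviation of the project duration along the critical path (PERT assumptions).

3.79 days

te_A = (1 + 4·5 + 15)/6 = 36/6 = 6; σ²_A = ((15−1)/6)² = 5.444
te_B = (7 + 4·12 + 29)/6 = 84/6 = 14; σ²_B = ((29−7)/6)² = 13.444
te_C = (6 + 4·11 + 16)/6 = 66/6 = 11; σ²_C = ((16−6)/6)² = 2.778
te_D = (1 + 4·3 + 5)/6 = 18/6 = 3; σ²_D = ((5−1)/6)² = 0.444
te_E = (1 + 4·3 + 5)/6 = 18/6 = 3; σ²_E = ((5−1)/6)² = 0.444

Forward pass:
ES_A = 0; EF_A = 6
ES_B = 0; EF_B = 14
ES_C = 0; EF_C = 11
ES_D = max(EF_A=6, EF_B=14) = 14; EF_D = 14+3 = 17
ES_E = max(EF_C=11, EF_D=17) = 17; EF_E = 17+3 = 20
Expected project duration μ = 20 days. Critical path: B → D → E.

Variance along critical path = 13.444 + 0.444 + 0.444 = 14.333
σ = √14.333 = 3.786 days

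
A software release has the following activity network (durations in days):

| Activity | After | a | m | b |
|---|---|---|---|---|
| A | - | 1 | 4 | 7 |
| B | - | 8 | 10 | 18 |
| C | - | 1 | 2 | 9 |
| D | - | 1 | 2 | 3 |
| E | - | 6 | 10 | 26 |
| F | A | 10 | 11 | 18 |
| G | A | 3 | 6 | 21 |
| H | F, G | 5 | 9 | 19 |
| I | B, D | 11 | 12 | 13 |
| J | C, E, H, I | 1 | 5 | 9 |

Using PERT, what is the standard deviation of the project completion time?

3.16 days

te_A = (1 + 4·4 + 7)/6 = 24/6 = 4; σ²_A = ((7−1)/6)² = 1.000
te_B = (8 + 4·10 + 18)/6 = 66/6 = 11; σ²_B = ((18−8)/6)² = 2.778
te_C = (1 + 4·2 + 9)/6 = 18/6 = 3; σ²_C = ((9−1)/6)² = 1.778
te_D = (1 + 4·2 + 3)/6 = 12/6 = 2; σ²_D = ((3−1)/6)² = 0.111
te_E = (6 + 4·10 + 26)/6 = 72/6 = 12; σ²_E = ((26−6)/6)² = 11.111
te_F = (10 + 4·11 + 18)/6 = 72/6 = 12; σ²_F = ((18−10)/6)² = 1.778
te_G = (3 + 4·6 + 21)/6 = 48/6 = 8; σ²_G = ((21−3)/6)² = 9.000
te_H = (5 + 4·9 + 19)/6 = 60/6 = 10; σ²_H = ((19−5)/6)² = 5.444
te_I = (11 + 4·12 + 13)/6 = 72/6 = 12; σ²_I = ((13−11)/6)² = 0.111
te_J = (1 + 4·5 + 9)/6 = 30/6 = 5; σ²_J = ((9−1)/6)² = 1.778

Forward pass:
ES_A = 0; EF_A = 4
ES_B = 0; EF_B = 11
ES_C = 0; EF_C = 3
ES_D = 0; EF_D = 2
ES_E = 0; EF_E = 12
ES_F = 4; EF_F = 4+12 = 16
ES_G = 4; EF_G = 4+8 = 12
ES_H = max(EF_F=16, EF_G=12) = 16; EF_H = 16+10 = 26
ES_I = max(EF_B=11, EF_D=2) = 11; EF_I = 11+12 = 23
ES_J = max(EF_C=3, EF_E=12, EF_H=26, EF_I=23) = 26; EF_J = 26+5 = 31
Expected project duration μ = 31 days. Critical path: A → F → H → J.

Variance along critical path = 1.000 + 1.778 + 5.444 + 1.778 = 10.000
σ = √10.000 = 3.162 days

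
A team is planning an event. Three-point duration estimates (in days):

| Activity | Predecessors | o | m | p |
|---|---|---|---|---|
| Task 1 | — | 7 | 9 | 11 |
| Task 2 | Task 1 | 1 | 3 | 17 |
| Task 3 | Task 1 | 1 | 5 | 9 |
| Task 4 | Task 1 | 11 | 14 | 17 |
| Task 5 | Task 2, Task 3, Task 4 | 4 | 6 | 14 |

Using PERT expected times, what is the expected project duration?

te_Task 1 = (7 + 4·9 + 11)/6 = 54/6 = 9
te_Task 2 = (1 + 4·3 + 17)/6 = 30/6 = 5
te_Task 3 = (1 + 4·5 + 9)/6 = 30/6 = 5
te_Task 4 = (11 + 4·14 + 17)/6 = 84/6 = 14
te_Task 5 = (4 + 4·6 + 14)/6 = 42/6 = 7

Forward pass:
ES_Task 1 = 0; EF_Task 1 = 9
ES_Task 2 = 9; EF_Task 2 = 9+5 = 14
ES_Task 3 = 9; EF_Task 3 = 9+5 = 14
ES_Task 4 = 9; EF_Task 4 = 9+14 = 23
ES_Task 5 = max(EF_Task 2=14, EF_Task 3=14, EF_Task 4=23) = 23; EF_Task 5 = 23+7 = 30
Expected project duration μ = 30 days. Critical path: Task 1 → Task 4 → Task 5.

30 days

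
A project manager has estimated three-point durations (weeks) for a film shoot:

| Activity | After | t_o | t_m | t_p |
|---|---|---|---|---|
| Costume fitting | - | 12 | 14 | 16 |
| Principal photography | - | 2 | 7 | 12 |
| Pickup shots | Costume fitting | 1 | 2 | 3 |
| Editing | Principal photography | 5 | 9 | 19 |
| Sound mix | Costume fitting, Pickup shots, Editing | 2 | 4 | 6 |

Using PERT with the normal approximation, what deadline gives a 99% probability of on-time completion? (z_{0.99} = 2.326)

27.8 weeks

te_Costume fitting = (12 + 4·14 + 16)/6 = 84/6 = 14; σ²_Costume fitting = ((16−12)/6)² = 0.444
te_Principal photography = (2 + 4·7 + 12)/6 = 42/6 = 7; σ²_Principal photography = ((12−2)/6)² = 2.778
te_Pickup shots = (1 + 4·2 + 3)/6 = 12/6 = 2; σ²_Pickup shots = ((3−1)/6)² = 0.111
te_Editing = (5 + 4·9 + 19)/6 = 60/6 = 10; σ²_Editing = ((19−5)/6)² = 5.444
te_Sound mix = (2 + 4·4 + 6)/6 = 24/6 = 4; σ²_Sound mix = ((6−2)/6)² = 0.444

Forward pass:
ES_Costume fitting = 0; EF_Costume fitting = 14
ES_Principal photography = 0; EF_Principal photography = 7
ES_Pickup shots = 14; EF_Pickup shots = 14+2 = 16
ES_Editing = 7; EF_Editing = 7+10 = 17
ES_Sound mix = max(EF_Costume fitting=14, EF_Pickup shots=16, EF_Editing=17) = 17; EF_Sound mix = 17+4 = 21
Expected project duration μ = 21 weeks. Critical path: Principal photography → Editing → Sound mix.

Variance along critical path = 2.778 + 5.444 + 0.444 = 8.667; σ = 2.944 weeks.
D = μ + z·σ = 21 + 2.326·2.944 = 27.8 weeks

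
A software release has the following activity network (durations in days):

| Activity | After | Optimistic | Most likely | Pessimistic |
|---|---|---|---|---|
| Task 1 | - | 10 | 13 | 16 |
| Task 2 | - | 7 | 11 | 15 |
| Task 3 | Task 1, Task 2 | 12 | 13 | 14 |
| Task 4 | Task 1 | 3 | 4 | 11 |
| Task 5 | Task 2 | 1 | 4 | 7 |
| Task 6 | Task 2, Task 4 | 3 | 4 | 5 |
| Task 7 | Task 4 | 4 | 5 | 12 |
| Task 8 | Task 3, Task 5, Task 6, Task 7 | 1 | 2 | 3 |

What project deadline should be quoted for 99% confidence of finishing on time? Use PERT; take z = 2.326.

30.6 days

te_Task 1 = (10 + 4·13 + 16)/6 = 78/6 = 13; σ²_Task 1 = ((16−10)/6)² = 1.000
te_Task 2 = (7 + 4·11 + 15)/6 = 66/6 = 11; σ²_Task 2 = ((15−7)/6)² = 1.778
te_Task 3 = (12 + 4·13 + 14)/6 = 78/6 = 13; σ²_Task 3 = ((14−12)/6)² = 0.111
te_Task 4 = (3 + 4·4 + 11)/6 = 30/6 = 5; σ²_Task 4 = ((11−3)/6)² = 1.778
te_Task 5 = (1 + 4·4 + 7)/6 = 24/6 = 4; σ²_Task 5 = ((7−1)/6)² = 1.000
te_Task 6 = (3 + 4·4 + 5)/6 = 24/6 = 4; σ²_Task 6 = ((5−3)/6)² = 0.111
te_Task 7 = (4 + 4·5 + 12)/6 = 36/6 = 6; σ²_Task 7 = ((12−4)/6)² = 1.778
te_Task 8 = (1 + 4·2 + 3)/6 = 12/6 = 2; σ²_Task 8 = ((3−1)/6)² = 0.111

Forward pass:
ES_Task 1 = 0; EF_Task 1 = 13
ES_Task 2 = 0; EF_Task 2 = 11
ES_Task 3 = max(EF_Task 1=13, EF_Task 2=11) = 13; EF_Task 3 = 13+13 = 26
ES_Task 4 = 13; EF_Task 4 = 13+5 = 18
ES_Task 5 = 11; EF_Task 5 = 11+4 = 15
ES_Task 6 = max(EF_Task 2=11, EF_Task 4=18) = 18; EF_Task 6 = 18+4 = 22
ES_Task 7 = 18; EF_Task 7 = 18+6 = 24
ES_Task 8 = max(EF_Task 3=26, EF_Task 5=15, EF_Task 6=22, EF_Task 7=24) = 26; EF_Task 8 = 26+2 = 28
Expected project duration μ = 28 days. Critical path: Task 1 → Task 3 → Task 8.

Variance along critical path = 1.000 + 0.111 + 0.111 = 1.222; σ = 1.106 days.
D = μ + z·σ = 28 + 2.326·1.106 = 30.6 days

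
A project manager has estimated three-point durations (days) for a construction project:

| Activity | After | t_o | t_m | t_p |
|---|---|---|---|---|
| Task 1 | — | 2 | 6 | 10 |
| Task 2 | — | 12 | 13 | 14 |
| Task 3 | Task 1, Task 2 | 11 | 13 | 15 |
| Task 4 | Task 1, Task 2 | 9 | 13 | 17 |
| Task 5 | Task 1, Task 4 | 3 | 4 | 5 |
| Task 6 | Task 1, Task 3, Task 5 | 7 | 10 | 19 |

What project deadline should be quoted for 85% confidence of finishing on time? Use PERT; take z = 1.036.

te_Task 1 = (2 + 4·6 + 10)/6 = 36/6 = 6; σ²_Task 1 = ((10−2)/6)² = 1.778
te_Task 2 = (12 + 4·13 + 14)/6 = 78/6 = 13; σ²_Task 2 = ((14−12)/6)² = 0.111
te_Task 3 = (11 + 4·13 + 15)/6 = 78/6 = 13; σ²_Task 3 = ((15−11)/6)² = 0.444
te_Task 4 = (9 + 4·13 + 17)/6 = 78/6 = 13; σ²_Task 4 = ((17−9)/6)² = 1.778
te_Task 5 = (3 + 4·4 + 5)/6 = 24/6 = 4; σ²_Task 5 = ((5−3)/6)² = 0.111
te_Task 6 = (7 + 4·10 + 19)/6 = 66/6 = 11; σ²_Task 6 = ((19−7)/6)² = 4.000

Forward pass:
ES_Task 1 = 0; EF_Task 1 = 6
ES_Task 2 = 0; EF_Task 2 = 13
ES_Task 3 = max(EF_Task 1=6, EF_Task 2=13) = 13; EF_Task 3 = 13+13 = 26
ES_Task 4 = max(EF_Task 1=6, EF_Task 2=13) = 13; EF_Task 4 = 13+13 = 26
ES_Task 5 = max(EF_Task 1=6, EF_Task 4=26) = 26; EF_Task 5 = 26+4 = 30
ES_Task 6 = max(EF_Task 1=6, EF_Task 3=26, EF_Task 5=30) = 30; EF_Task 6 = 30+11 = 41
Expected project duration μ = 41 days. Critical path: Task 2 → Task 4 → Task 5 → Task 6.

Variance along critical path = 0.111 + 1.778 + 0.111 + 4.000 = 6.000; σ = 2.449 days.
D = μ + z·σ = 41 + 1.036·2.449 = 43.5 days

43.5 days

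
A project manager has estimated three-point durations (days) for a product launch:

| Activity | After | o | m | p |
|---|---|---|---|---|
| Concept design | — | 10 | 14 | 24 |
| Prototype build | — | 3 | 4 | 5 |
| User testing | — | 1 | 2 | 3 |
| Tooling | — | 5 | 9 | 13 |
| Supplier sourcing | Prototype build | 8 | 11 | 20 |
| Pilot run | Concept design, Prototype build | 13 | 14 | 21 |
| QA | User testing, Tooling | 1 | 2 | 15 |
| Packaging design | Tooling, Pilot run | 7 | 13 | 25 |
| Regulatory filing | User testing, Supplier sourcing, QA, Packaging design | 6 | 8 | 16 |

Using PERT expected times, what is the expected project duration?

53 days

te_Concept design = (10 + 4·14 + 24)/6 = 90/6 = 15
te_Prototype build = (3 + 4·4 + 5)/6 = 24/6 = 4
te_User testing = (1 + 4·2 + 3)/6 = 12/6 = 2
te_Tooling = (5 + 4·9 + 13)/6 = 54/6 = 9
te_Supplier sourcing = (8 + 4·11 + 20)/6 = 72/6 = 12
te_Pilot run = (13 + 4·14 + 21)/6 = 90/6 = 15
te_QA = (1 + 4·2 + 15)/6 = 24/6 = 4
te_Packaging design = (7 + 4·13 + 25)/6 = 84/6 = 14
te_Regulatory filing = (6 + 4·8 + 16)/6 = 54/6 = 9

Forward pass:
ES_Concept design = 0; EF_Concept design = 15
ES_Prototype build = 0; EF_Prototype build = 4
ES_User testing = 0; EF_User testing = 2
ES_Tooling = 0; EF_Tooling = 9
ES_Supplier sourcing = 4; EF_Supplier sourcing = 4+12 = 16
ES_Pilot run = max(EF_Concept design=15, EF_Prototype build=4) = 15; EF_Pilot run = 15+15 = 30
ES_QA = max(EF_User testing=2, EF_Tooling=9) = 9; EF_QA = 9+4 = 13
ES_Packaging design = max(EF_Tooling=9, EF_Pilot run=30) = 30; EF_Packaging design = 30+14 = 44
ES_Regulatory filing = max(EF_User testing=2, EF_Supplier sourcing=16, EF_QA=13, EF_Packaging design=44) = 44; EF_Regulatory filing = 44+9 = 53
Expected project duration μ = 53 days. Critical path: Concept design → Pilot run → Packaging design → Regulatory filing.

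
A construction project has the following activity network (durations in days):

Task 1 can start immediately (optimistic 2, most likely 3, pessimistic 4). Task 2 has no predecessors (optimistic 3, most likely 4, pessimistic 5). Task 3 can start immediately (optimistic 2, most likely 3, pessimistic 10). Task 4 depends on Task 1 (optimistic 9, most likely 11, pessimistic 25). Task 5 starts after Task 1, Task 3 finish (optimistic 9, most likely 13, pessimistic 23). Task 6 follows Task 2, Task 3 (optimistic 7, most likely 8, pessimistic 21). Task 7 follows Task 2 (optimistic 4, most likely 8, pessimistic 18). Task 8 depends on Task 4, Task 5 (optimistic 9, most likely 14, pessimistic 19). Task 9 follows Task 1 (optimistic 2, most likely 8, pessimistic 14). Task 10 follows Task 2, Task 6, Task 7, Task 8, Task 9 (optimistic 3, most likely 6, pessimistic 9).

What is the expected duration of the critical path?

te_Task 1 = (2 + 4·3 + 4)/6 = 18/6 = 3
te_Task 2 = (3 + 4·4 + 5)/6 = 24/6 = 4
te_Task 3 = (2 + 4·3 + 10)/6 = 24/6 = 4
te_Task 4 = (9 + 4·11 + 25)/6 = 78/6 = 13
te_Task 5 = (9 + 4·13 + 23)/6 = 84/6 = 14
te_Task 6 = (7 + 4·8 + 21)/6 = 60/6 = 10
te_Task 7 = (4 + 4·8 + 18)/6 = 54/6 = 9
te_Task 8 = (9 + 4·14 + 19)/6 = 84/6 = 14
te_Task 9 = (2 + 4·8 + 14)/6 = 48/6 = 8
te_Task 10 = (3 + 4·6 + 9)/6 = 36/6 = 6

Forward pass:
ES_Task 1 = 0; EF_Task 1 = 3
ES_Task 2 = 0; EF_Task 2 = 4
ES_Task 3 = 0; EF_Task 3 = 4
ES_Task 4 = 3; EF_Task 4 = 3+13 = 16
ES_Task 5 = max(EF_Task 1=3, EF_Task 3=4) = 4; EF_Task 5 = 4+14 = 18
ES_Task 6 = max(EF_Task 2=4, EF_Task 3=4) = 4; EF_Task 6 = 4+10 = 14
ES_Task 7 = 4; EF_Task 7 = 4+9 = 13
ES_Task 8 = max(EF_Task 4=16, EF_Task 5=18) = 18; EF_Task 8 = 18+14 = 32
ES_Task 9 = 3; EF_Task 9 = 3+8 = 11
ES_Task 10 = max(EF_Task 2=4, EF_Task 6=14, EF_Task 7=13, EF_Task 8=32, EF_Task 9=11) = 32; EF_Task 10 = 32+6 = 38
Expected project duration μ = 38 days. Critical path: Task 3 → Task 5 → Task 8 → Task 10.

38 days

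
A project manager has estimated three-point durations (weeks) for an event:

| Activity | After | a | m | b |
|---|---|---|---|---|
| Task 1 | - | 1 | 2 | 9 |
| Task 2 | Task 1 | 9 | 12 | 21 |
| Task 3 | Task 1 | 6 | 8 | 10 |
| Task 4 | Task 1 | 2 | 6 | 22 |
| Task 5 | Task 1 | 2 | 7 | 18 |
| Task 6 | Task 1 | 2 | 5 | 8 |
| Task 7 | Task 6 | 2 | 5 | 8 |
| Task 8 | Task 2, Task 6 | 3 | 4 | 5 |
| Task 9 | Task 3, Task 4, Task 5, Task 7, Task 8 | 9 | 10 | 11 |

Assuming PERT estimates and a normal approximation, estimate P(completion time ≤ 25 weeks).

0.021

te_Task 1 = (1 + 4·2 + 9)/6 = 18/6 = 3; σ²_Task 1 = ((9−1)/6)² = 1.778
te_Task 2 = (9 + 4·12 + 21)/6 = 78/6 = 13; σ²_Task 2 = ((21−9)/6)² = 4.000
te_Task 3 = (6 + 4·8 + 10)/6 = 48/6 = 8; σ²_Task 3 = ((10−6)/6)² = 0.444
te_Task 4 = (2 + 4·6 + 22)/6 = 48/6 = 8; σ²_Task 4 = ((22−2)/6)² = 11.111
te_Task 5 = (2 + 4·7 + 18)/6 = 48/6 = 8; σ²_Task 5 = ((18−2)/6)² = 7.111
te_Task 6 = (2 + 4·5 + 8)/6 = 30/6 = 5; σ²_Task 6 = ((8−2)/6)² = 1.000
te_Task 7 = (2 + 4·5 + 8)/6 = 30/6 = 5; σ²_Task 7 = ((8−2)/6)² = 1.000
te_Task 8 = (3 + 4·4 + 5)/6 = 24/6 = 4; σ²_Task 8 = ((5−3)/6)² = 0.111
te_Task 9 = (9 + 4·10 + 11)/6 = 60/6 = 10; σ²_Task 9 = ((11−9)/6)² = 0.111

Forward pass:
ES_Task 1 = 0; EF_Task 1 = 3
ES_Task 2 = 3; EF_Task 2 = 3+13 = 16
ES_Task 3 = 3; EF_Task 3 = 3+8 = 11
ES_Task 4 = 3; EF_Task 4 = 3+8 = 11
ES_Task 5 = 3; EF_Task 5 = 3+8 = 11
ES_Task 6 = 3; EF_Task 6 = 3+5 = 8
ES_Task 7 = 8; EF_Task 7 = 8+5 = 13
ES_Task 8 = max(EF_Task 2=16, EF_Task 6=8) = 16; EF_Task 8 = 16+4 = 20
ES_Task 9 = max(EF_Task 3=11, EF_Task 4=11, EF_Task 5=11, EF_Task 7=13, EF_Task 8=20) = 20; EF_Task 9 = 20+10 = 30
Expected project duration μ = 30 weeks. Critical path: Task 1 → Task 2 → Task 8 → Task 9.

Variance along critical path = 1.778 + 4.000 + 0.111 + 0.111 = 6.000; σ = √6.000 = 2.449 weeks.
Z = (25 − 30) / 2.449 = -2.041
P(T ≤ 25) = Φ(-2.041) ≈ 0.021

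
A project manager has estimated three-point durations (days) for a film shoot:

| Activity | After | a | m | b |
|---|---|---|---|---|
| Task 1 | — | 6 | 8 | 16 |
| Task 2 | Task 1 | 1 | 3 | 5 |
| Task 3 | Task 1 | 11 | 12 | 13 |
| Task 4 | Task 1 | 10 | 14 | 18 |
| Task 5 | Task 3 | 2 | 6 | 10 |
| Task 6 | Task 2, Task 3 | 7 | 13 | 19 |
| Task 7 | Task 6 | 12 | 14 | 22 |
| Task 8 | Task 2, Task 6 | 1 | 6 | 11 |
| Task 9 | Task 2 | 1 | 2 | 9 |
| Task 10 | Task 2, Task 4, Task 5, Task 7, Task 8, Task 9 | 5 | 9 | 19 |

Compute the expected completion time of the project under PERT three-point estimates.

59 days

te_Task 1 = (6 + 4·8 + 16)/6 = 54/6 = 9
te_Task 2 = (1 + 4·3 + 5)/6 = 18/6 = 3
te_Task 3 = (11 + 4·12 + 13)/6 = 72/6 = 12
te_Task 4 = (10 + 4·14 + 18)/6 = 84/6 = 14
te_Task 5 = (2 + 4·6 + 10)/6 = 36/6 = 6
te_Task 6 = (7 + 4·13 + 19)/6 = 78/6 = 13
te_Task 7 = (12 + 4·14 + 22)/6 = 90/6 = 15
te_Task 8 = (1 + 4·6 + 11)/6 = 36/6 = 6
te_Task 9 = (1 + 4·2 + 9)/6 = 18/6 = 3
te_Task 10 = (5 + 4·9 + 19)/6 = 60/6 = 10

Forward pass:
ES_Task 1 = 0; EF_Task 1 = 9
ES_Task 2 = 9; EF_Task 2 = 9+3 = 12
ES_Task 3 = 9; EF_Task 3 = 9+12 = 21
ES_Task 4 = 9; EF_Task 4 = 9+14 = 23
ES_Task 5 = 21; EF_Task 5 = 21+6 = 27
ES_Task 6 = max(EF_Task 2=12, EF_Task 3=21) = 21; EF_Task 6 = 21+13 = 34
ES_Task 7 = 34; EF_Task 7 = 34+15 = 49
ES_Task 8 = max(EF_Task 2=12, EF_Task 6=34) = 34; EF_Task 8 = 34+6 = 40
ES_Task 9 = 12; EF_Task 9 = 12+3 = 15
ES_Task 10 = max(EF_Task 2=12, EF_Task 4=23, EF_Task 5=27, EF_Task 7=49, EF_Task 8=40, EF_Task 9=15) = 49; EF_Task 10 = 49+10 = 59
Expected project duration μ = 59 days. Critical path: Task 1 → Task 3 → Task 6 → Task 7 → Task 10.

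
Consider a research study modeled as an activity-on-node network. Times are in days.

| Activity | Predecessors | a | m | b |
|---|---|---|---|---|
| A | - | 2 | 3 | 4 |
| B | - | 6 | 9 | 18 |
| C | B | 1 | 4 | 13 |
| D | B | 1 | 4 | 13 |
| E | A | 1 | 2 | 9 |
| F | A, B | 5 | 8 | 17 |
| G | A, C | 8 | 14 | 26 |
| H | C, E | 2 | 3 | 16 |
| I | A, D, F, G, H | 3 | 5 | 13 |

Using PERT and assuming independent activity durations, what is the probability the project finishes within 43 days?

0.942

te_A = (2 + 4·3 + 4)/6 = 18/6 = 3; σ²_A = ((4−2)/6)² = 0.111
te_B = (6 + 4·9 + 18)/6 = 60/6 = 10; σ²_B = ((18−6)/6)² = 4.000
te_C = (1 + 4·4 + 13)/6 = 30/6 = 5; σ²_C = ((13−1)/6)² = 4.000
te_D = (1 + 4·4 + 13)/6 = 30/6 = 5; σ²_D = ((13−1)/6)² = 4.000
te_E = (1 + 4·2 + 9)/6 = 18/6 = 3; σ²_E = ((9−1)/6)² = 1.778
te_F = (5 + 4·8 + 17)/6 = 54/6 = 9; σ²_F = ((17−5)/6)² = 4.000
te_G = (8 + 4·14 + 26)/6 = 90/6 = 15; σ²_G = ((26−8)/6)² = 9.000
te_H = (2 + 4·3 + 16)/6 = 30/6 = 5; σ²_H = ((16−2)/6)² = 5.444
te_I = (3 + 4·5 + 13)/6 = 36/6 = 6; σ²_I = ((13−3)/6)² = 2.778

Forward pass:
ES_A = 0; EF_A = 3
ES_B = 0; EF_B = 10
ES_C = 10; EF_C = 10+5 = 15
ES_D = 10; EF_D = 10+5 = 15
ES_E = 3; EF_E = 3+3 = 6
ES_F = max(EF_A=3, EF_B=10) = 10; EF_F = 10+9 = 19
ES_G = max(EF_A=3, EF_C=15) = 15; EF_G = 15+15 = 30
ES_H = max(EF_C=15, EF_E=6) = 15; EF_H = 15+5 = 20
ES_I = max(EF_A=3, EF_D=15, EF_F=19, EF_G=30, EF_H=20) = 30; EF_I = 30+6 = 36
Expected project duration μ = 36 days. Critical path: B → C → G → I.

Variance along critical path = 4.000 + 4.000 + 9.000 + 2.778 = 19.778; σ = √19.778 = 4.447 days.
Z = (43 − 36) / 4.447 = 1.574
P(T ≤ 43) = Φ(1.574) ≈ 0.942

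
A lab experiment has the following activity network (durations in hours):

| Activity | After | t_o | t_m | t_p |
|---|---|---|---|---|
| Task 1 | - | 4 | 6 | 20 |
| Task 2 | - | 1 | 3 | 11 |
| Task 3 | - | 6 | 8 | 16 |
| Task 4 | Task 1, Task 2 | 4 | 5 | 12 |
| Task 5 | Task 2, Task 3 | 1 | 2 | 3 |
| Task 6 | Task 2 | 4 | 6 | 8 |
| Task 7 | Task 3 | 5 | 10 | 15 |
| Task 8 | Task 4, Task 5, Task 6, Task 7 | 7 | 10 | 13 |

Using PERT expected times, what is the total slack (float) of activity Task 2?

te_Task 1 = (4 + 4·6 + 20)/6 = 48/6 = 8
te_Task 2 = (1 + 4·3 + 11)/6 = 24/6 = 4
te_Task 3 = (6 + 4·8 + 16)/6 = 54/6 = 9
te_Task 4 = (4 + 4·5 + 12)/6 = 36/6 = 6
te_Task 5 = (1 + 4·2 + 3)/6 = 12/6 = 2
te_Task 6 = (4 + 4·6 + 8)/6 = 36/6 = 6
te_Task 7 = (5 + 4·10 + 15)/6 = 60/6 = 10
te_Task 8 = (7 + 4·10 + 13)/6 = 60/6 = 10

Forward pass:
ES_Task 1 = 0; EF_Task 1 = 8
ES_Task 2 = 0; EF_Task 2 = 4
ES_Task 3 = 0; EF_Task 3 = 9
ES_Task 4 = max(EF_Task 1=8, EF_Task 2=4) = 8; EF_Task 4 = 8+6 = 14
ES_Task 5 = max(EF_Task 2=4, EF_Task 3=9) = 9; EF_Task 5 = 9+2 = 11
ES_Task 6 = 4; EF_Task 6 = 4+6 = 10
ES_Task 7 = 9; EF_Task 7 = 9+10 = 19
ES_Task 8 = max(EF_Task 4=14, EF_Task 5=11, EF_Task 6=10, EF_Task 7=19) = 19; EF_Task 8 = 19+10 = 29
Expected project duration μ = 29 hours. Critical path: Task 3 → Task 7 → Task 8.

Backward pass:
LF_Task 8 = 29; LS_Task 8 = 29−10 = 19
LF_Task 7 = LS_Task 8 = 19; LS_Task 7 = 19−10 = 9
LF_Task 6 = LS_Task 8 = 19; LS_Task 6 = 19−6 = 13
LF_Task 5 = LS_Task 8 = 19; LS_Task 5 = 19−2 = 17
LF_Task 4 = LS_Task 8 = 19; LS_Task 4 = 19−6 = 13
LF_Task 3 = min(LS_Task 5=17, LS_Task 7=9) = 9; LS_Task 3 = 9−9 = 0
LF_Task 2 = min(LS_Task 4=13, LS_Task 5=17, LS_Task 6=13) = 13; LS_Task 2 = 13−4 = 9
LF_Task 1 = LS_Task 4 = 13; LS_Task 1 = 13−8 = 5
Slack_Task 2 = LS_Task 2 − ES_Task 2 = 9 − 0 = 9

9 hours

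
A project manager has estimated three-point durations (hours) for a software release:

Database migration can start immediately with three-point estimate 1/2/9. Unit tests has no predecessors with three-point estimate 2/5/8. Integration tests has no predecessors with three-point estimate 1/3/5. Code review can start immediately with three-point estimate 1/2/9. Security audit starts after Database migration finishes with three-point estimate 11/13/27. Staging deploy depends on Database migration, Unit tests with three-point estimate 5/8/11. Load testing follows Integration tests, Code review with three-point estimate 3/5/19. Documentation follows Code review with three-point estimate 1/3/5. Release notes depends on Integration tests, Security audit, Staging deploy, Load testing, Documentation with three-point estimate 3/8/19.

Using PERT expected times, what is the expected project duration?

27 hours

te_Database migration = (1 + 4·2 + 9)/6 = 18/6 = 3
te_Unit tests = (2 + 4·5 + 8)/6 = 30/6 = 5
te_Integration tests = (1 + 4·3 + 5)/6 = 18/6 = 3
te_Code review = (1 + 4·2 + 9)/6 = 18/6 = 3
te_Security audit = (11 + 4·13 + 27)/6 = 90/6 = 15
te_Staging deploy = (5 + 4·8 + 11)/6 = 48/6 = 8
te_Load testing = (3 + 4·5 + 19)/6 = 42/6 = 7
te_Documentation = (1 + 4·3 + 5)/6 = 18/6 = 3
te_Release notes = (3 + 4·8 + 19)/6 = 54/6 = 9

Forward pass:
ES_Database migration = 0; EF_Database migration = 3
ES_Unit tests = 0; EF_Unit tests = 5
ES_Integration tests = 0; EF_Integration tests = 3
ES_Code review = 0; EF_Code review = 3
ES_Security audit = 3; EF_Security audit = 3+15 = 18
ES_Staging deploy = max(EF_Database migration=3, EF_Unit tests=5) = 5; EF_Staging deploy = 5+8 = 13
ES_Load testing = max(EF_Integration tests=3, EF_Code review=3) = 3; EF_Load testing = 3+7 = 10
ES_Documentation = 3; EF_Documentation = 3+3 = 6
ES_Release notes = max(EF_Integration tests=3, EF_Security audit=18, EF_Staging deploy=13, EF_Load testing=10, EF_Documentation=6) = 18; EF_Release notes = 18+9 = 27
Expected project duration μ = 27 hours. Critical path: Database migration → Security audit → Release notes.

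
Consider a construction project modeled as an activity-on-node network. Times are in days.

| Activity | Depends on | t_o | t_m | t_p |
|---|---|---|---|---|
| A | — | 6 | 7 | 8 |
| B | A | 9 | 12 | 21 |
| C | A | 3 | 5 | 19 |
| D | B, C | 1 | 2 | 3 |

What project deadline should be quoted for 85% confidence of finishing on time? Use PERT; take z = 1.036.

te_A = (6 + 4·7 + 8)/6 = 42/6 = 7; σ²_A = ((8−6)/6)² = 0.111
te_B = (9 + 4·12 + 21)/6 = 78/6 = 13; σ²_B = ((21−9)/6)² = 4.000
te_C = (3 + 4·5 + 19)/6 = 42/6 = 7; σ²_C = ((19−3)/6)² = 7.111
te_D = (1 + 4·2 + 3)/6 = 12/6 = 2; σ²_D = ((3−1)/6)² = 0.111

Forward pass:
ES_A = 0; EF_A = 7
ES_B = 7; EF_B = 7+13 = 20
ES_C = 7; EF_C = 7+7 = 14
ES_D = max(EF_B=20, EF_C=14) = 20; EF_D = 20+2 = 22
Expected project duration μ = 22 days. Critical path: A → B → D.

Variance along critical path = 0.111 + 4.000 + 0.111 = 4.222; σ = 2.055 days.
D = μ + z·σ = 22 + 1.036·2.055 = 24.1 days

24.1 days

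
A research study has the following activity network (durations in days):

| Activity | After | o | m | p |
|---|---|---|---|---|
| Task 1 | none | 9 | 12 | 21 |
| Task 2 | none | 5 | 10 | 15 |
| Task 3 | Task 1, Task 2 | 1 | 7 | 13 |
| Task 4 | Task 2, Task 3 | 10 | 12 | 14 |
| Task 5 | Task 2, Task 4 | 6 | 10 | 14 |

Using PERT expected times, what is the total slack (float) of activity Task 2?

te_Task 1 = (9 + 4·12 + 21)/6 = 78/6 = 13
te_Task 2 = (5 + 4·10 + 15)/6 = 60/6 = 10
te_Task 3 = (1 + 4·7 + 13)/6 = 42/6 = 7
te_Task 4 = (10 + 4·12 + 14)/6 = 72/6 = 12
te_Task 5 = (6 + 4·10 + 14)/6 = 60/6 = 10

Forward pass:
ES_Task 1 = 0; EF_Task 1 = 13
ES_Task 2 = 0; EF_Task 2 = 10
ES_Task 3 = max(EF_Task 1=13, EF_Task 2=10) = 13; EF_Task 3 = 13+7 = 20
ES_Task 4 = max(EF_Task 2=10, EF_Task 3=20) = 20; EF_Task 4 = 20+12 = 32
ES_Task 5 = max(EF_Task 2=10, EF_Task 4=32) = 32; EF_Task 5 = 32+10 = 42
Expected project duration μ = 42 days. Critical path: Task 1 → Task 3 → Task 4 → Task 5.

Backward pass:
LF_Task 5 = 42; LS_Task 5 = 42−10 = 32
LF_Task 4 = LS_Task 5 = 32; LS_Task 4 = 32−12 = 20
LF_Task 3 = LS_Task 4 = 20; LS_Task 3 = 20−7 = 13
LF_Task 2 = min(LS_Task 3=13, LS_Task 4=20, LS_Task 5=32) = 13; LS_Task 2 = 13−10 = 3
LF_Task 1 = LS_Task 3 = 13; LS_Task 1 = 13−13 = 0
Slack_Task 2 = LS_Task 2 − ES_Task 2 = 3 − 0 = 3

3 days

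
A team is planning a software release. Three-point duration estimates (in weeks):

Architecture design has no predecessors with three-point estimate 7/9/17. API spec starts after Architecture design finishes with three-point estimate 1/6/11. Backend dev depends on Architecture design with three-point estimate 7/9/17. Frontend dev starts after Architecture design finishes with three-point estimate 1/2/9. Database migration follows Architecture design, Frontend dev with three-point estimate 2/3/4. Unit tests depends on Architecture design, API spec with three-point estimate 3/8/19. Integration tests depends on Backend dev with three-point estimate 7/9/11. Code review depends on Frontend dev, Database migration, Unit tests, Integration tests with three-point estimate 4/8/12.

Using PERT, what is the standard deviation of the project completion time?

2.79 weeks

te_Architecture design = (7 + 4·9 + 17)/6 = 60/6 = 10; σ²_Architecture design = ((17−7)/6)² = 2.778
te_API spec = (1 + 4·6 + 11)/6 = 36/6 = 6; σ²_API spec = ((11−1)/6)² = 2.778
te_Backend dev = (7 + 4·9 + 17)/6 = 60/6 = 10; σ²_Backend dev = ((17−7)/6)² = 2.778
te_Frontend dev = (1 + 4·2 + 9)/6 = 18/6 = 3; σ²_Frontend dev = ((9−1)/6)² = 1.778
te_Database migration = (2 + 4·3 + 4)/6 = 18/6 = 3; σ²_Database migration = ((4−2)/6)² = 0.111
te_Unit tests = (3 + 4·8 + 19)/6 = 54/6 = 9; σ²_Unit tests = ((19−3)/6)² = 7.111
te_Integration tests = (7 + 4·9 + 11)/6 = 54/6 = 9; σ²_Integration tests = ((11−7)/6)² = 0.444
te_Code review = (4 + 4·8 + 12)/6 = 48/6 = 8; σ²_Code review = ((12−4)/6)² = 1.778

Forward pass:
ES_Architecture design = 0; EF_Architecture design = 10
ES_API spec = 10; EF_API spec = 10+6 = 16
ES_Backend dev = 10; EF_Backend dev = 10+10 = 20
ES_Frontend dev = 10; EF_Frontend dev = 10+3 = 13
ES_Database migration = max(EF_Architecture design=10, EF_Frontend dev=13) = 13; EF_Database migration = 13+3 = 16
ES_Unit tests = max(EF_Architecture design=10, EF_API spec=16) = 16; EF_Unit tests = 16+9 = 25
ES_Integration tests = 20; EF_Integration tests = 20+9 = 29
ES_Code review = max(EF_Frontend dev=13, EF_Database migration=16, EF_Unit tests=25, EF_Integration tests=29) = 29; EF_Code review = 29+8 = 37
Expected project duration μ = 37 weeks. Critical path: Architecture design → Backend dev → Integration tests → Code review.

Variance along critical path = 2.778 + 2.778 + 0.444 + 1.778 = 7.778
σ = √7.778 = 2.789 weeks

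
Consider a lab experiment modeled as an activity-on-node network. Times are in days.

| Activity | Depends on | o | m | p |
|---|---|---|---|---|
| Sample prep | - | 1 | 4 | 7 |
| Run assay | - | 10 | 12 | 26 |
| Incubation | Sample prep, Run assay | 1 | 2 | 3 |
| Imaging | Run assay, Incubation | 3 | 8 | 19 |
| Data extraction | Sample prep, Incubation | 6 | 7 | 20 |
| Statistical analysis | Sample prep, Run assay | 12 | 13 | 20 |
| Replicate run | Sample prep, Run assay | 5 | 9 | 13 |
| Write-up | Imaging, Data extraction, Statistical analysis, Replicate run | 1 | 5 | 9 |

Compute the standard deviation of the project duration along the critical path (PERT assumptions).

te_Sample prep = (1 + 4·4 + 7)/6 = 24/6 = 4; σ²_Sample prep = ((7−1)/6)² = 1.000
te_Run assay = (10 + 4·12 + 26)/6 = 84/6 = 14; σ²_Run assay = ((26−10)/6)² = 7.111
te_Incubation = (1 + 4·2 + 3)/6 = 12/6 = 2; σ²_Incubation = ((3−1)/6)² = 0.111
te_Imaging = (3 + 4·8 + 19)/6 = 54/6 = 9; σ²_Imaging = ((19−3)/6)² = 7.111
te_Data extraction = (6 + 4·7 + 20)/6 = 54/6 = 9; σ²_Data extraction = ((20−6)/6)² = 5.444
te_Statistical analysis = (12 + 4·13 + 20)/6 = 84/6 = 14; σ²_Statistical analysis = ((20−12)/6)² = 1.778
te_Replicate run = (5 + 4·9 + 13)/6 = 54/6 = 9; σ²_Replicate run = ((13−5)/6)² = 1.778
te_Write-up = (1 + 4·5 + 9)/6 = 30/6 = 5; σ²_Write-up = ((9−1)/6)² = 1.778

Forward pass:
ES_Sample prep = 0; EF_Sample prep = 4
ES_Run assay = 0; EF_Run assay = 14
ES_Incubation = max(EF_Sample prep=4, EF_Run assay=14) = 14; EF_Incubation = 14+2 = 16
ES_Imaging = max(EF_Run assay=14, EF_Incubation=16) = 16; EF_Imaging = 16+9 = 25
ES_Data extraction = max(EF_Sample prep=4, EF_Incubation=16) = 16; EF_Data extraction = 16+9 = 25
ES_Statistical analysis = max(EF_Sample prep=4, EF_Run assay=14) = 14; EF_Statistical analysis = 14+14 = 28
ES_Replicate run = max(EF_Sample prep=4, EF_Run assay=14) = 14; EF_Replicate run = 14+9 = 23
ES_Write-up = max(EF_Imaging=25, EF_Data extraction=25, EF_Statistical analysis=28, EF_Replicate run=23) = 28; EF_Write-up = 28+5 = 33
Expected project duration μ = 33 days. Critical path: Run assay → Statistical analysis → Write-up.

Variance along critical path = 7.111 + 1.778 + 1.778 = 10.667
σ = √10.667 = 3.266 days

3.27 days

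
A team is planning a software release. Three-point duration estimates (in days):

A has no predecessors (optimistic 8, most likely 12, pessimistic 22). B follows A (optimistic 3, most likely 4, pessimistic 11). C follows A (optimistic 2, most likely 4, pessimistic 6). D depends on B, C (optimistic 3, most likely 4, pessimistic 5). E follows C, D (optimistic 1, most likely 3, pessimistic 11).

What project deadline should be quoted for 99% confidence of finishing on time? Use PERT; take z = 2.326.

te_A = (8 + 4·12 + 22)/6 = 78/6 = 13; σ²_A = ((22−8)/6)² = 5.444
te_B = (3 + 4·4 + 11)/6 = 30/6 = 5; σ²_B = ((11−3)/6)² = 1.778
te_C = (2 + 4·4 + 6)/6 = 24/6 = 4; σ²_C = ((6−2)/6)² = 0.444
te_D = (3 + 4·4 + 5)/6 = 24/6 = 4; σ²_D = ((5−3)/6)² = 0.111
te_E = (1 + 4·3 + 11)/6 = 24/6 = 4; σ²_E = ((11−1)/6)² = 2.778

Forward pass:
ES_A = 0; EF_A = 13
ES_B = 13; EF_B = 13+5 = 18
ES_C = 13; EF_C = 13+4 = 17
ES_D = max(EF_B=18, EF_C=17) = 18; EF_D = 18+4 = 22
ES_E = max(EF_C=17, EF_D=22) = 22; EF_E = 22+4 = 26
Expected project duration μ = 26 days. Critical path: A → B → D → E.

Variance along critical path = 5.444 + 1.778 + 0.111 + 2.778 = 10.111; σ = 3.180 days.
D = μ + z·σ = 26 + 2.326·3.180 = 33.4 days

33.4 days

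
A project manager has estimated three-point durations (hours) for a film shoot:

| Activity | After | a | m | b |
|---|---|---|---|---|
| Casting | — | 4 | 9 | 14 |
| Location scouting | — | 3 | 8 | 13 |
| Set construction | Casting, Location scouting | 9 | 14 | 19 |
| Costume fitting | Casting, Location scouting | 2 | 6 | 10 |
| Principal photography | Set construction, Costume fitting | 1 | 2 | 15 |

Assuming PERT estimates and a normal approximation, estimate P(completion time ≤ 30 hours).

0.817

te_Casting = (4 + 4·9 + 14)/6 = 54/6 = 9; σ²_Casting = ((14−4)/6)² = 2.778
te_Location scouting = (3 + 4·8 + 13)/6 = 48/6 = 8; σ²_Location scouting = ((13−3)/6)² = 2.778
te_Set construction = (9 + 4·14 + 19)/6 = 84/6 = 14; σ²_Set construction = ((19−9)/6)² = 2.778
te_Costume fitting = (2 + 4·6 + 10)/6 = 36/6 = 6; σ²_Costume fitting = ((10−2)/6)² = 1.778
te_Principal photography = (1 + 4·2 + 15)/6 = 24/6 = 4; σ²_Principal photography = ((15−1)/6)² = 5.444

Forward pass:
ES_Casting = 0; EF_Casting = 9
ES_Location scouting = 0; EF_Location scouting = 8
ES_Set construction = max(EF_Casting=9, EF_Location scouting=8) = 9; EF_Set construction = 9+14 = 23
ES_Costume fitting = max(EF_Casting=9, EF_Location scouting=8) = 9; EF_Costume fitting = 9+6 = 15
ES_Principal photography = max(EF_Set construction=23, EF_Costume fitting=15) = 23; EF_Principal photography = 23+4 = 27
Expected project duration μ = 27 hours. Critical path: Casting → Set construction → Principal photography.

Variance along critical path = 2.778 + 2.778 + 5.444 = 11.000; σ = √11.000 = 3.317 hours.
Z = (30 − 27) / 3.317 = 0.905
P(T ≤ 30) = Φ(0.905) ≈ 0.817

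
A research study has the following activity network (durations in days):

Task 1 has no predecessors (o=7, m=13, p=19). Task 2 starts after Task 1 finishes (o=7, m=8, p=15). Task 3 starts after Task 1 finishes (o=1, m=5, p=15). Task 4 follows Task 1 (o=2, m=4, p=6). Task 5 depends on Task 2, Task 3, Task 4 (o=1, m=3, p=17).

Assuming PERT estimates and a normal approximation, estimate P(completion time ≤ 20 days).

0.026

te_Task 1 = (7 + 4·13 + 19)/6 = 78/6 = 13; σ²_Task 1 = ((19−7)/6)² = 4.000
te_Task 2 = (7 + 4·8 + 15)/6 = 54/6 = 9; σ²_Task 2 = ((15−7)/6)² = 1.778
te_Task 3 = (1 + 4·5 + 15)/6 = 36/6 = 6; σ²_Task 3 = ((15−1)/6)² = 5.444
te_Task 4 = (2 + 4·4 + 6)/6 = 24/6 = 4; σ²_Task 4 = ((6−2)/6)² = 0.444
te_Task 5 = (1 + 4·3 + 17)/6 = 30/6 = 5; σ²_Task 5 = ((17−1)/6)² = 7.111

Forward pass:
ES_Task 1 = 0; EF_Task 1 = 13
ES_Task 2 = 13; EF_Task 2 = 13+9 = 22
ES_Task 3 = 13; EF_Task 3 = 13+6 = 19
ES_Task 4 = 13; EF_Task 4 = 13+4 = 17
ES_Task 5 = max(EF_Task 2=22, EF_Task 3=19, EF_Task 4=17) = 22; EF_Task 5 = 22+5 = 27
Expected project duration μ = 27 days. Critical path: Task 1 → Task 2 → Task 5.

Variance along critical path = 4.000 + 1.778 + 7.111 = 12.889; σ = √12.889 = 3.590 days.
Z = (20 − 27) / 3.590 = -1.950
P(T ≤ 20) = Φ(-1.950) ≈ 0.026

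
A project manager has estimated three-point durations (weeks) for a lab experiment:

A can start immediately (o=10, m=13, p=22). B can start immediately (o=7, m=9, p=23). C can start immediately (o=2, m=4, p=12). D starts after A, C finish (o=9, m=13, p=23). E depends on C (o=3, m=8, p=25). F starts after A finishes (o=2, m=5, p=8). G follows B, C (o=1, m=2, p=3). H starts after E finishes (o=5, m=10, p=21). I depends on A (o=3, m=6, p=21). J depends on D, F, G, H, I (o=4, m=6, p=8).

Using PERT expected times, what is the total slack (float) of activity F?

9 weeks

te_A = (10 + 4·13 + 22)/6 = 84/6 = 14
te_B = (7 + 4·9 + 23)/6 = 66/6 = 11
te_C = (2 + 4·4 + 12)/6 = 30/6 = 5
te_D = (9 + 4·13 + 23)/6 = 84/6 = 14
te_E = (3 + 4·8 + 25)/6 = 60/6 = 10
te_F = (2 + 4·5 + 8)/6 = 30/6 = 5
te_G = (1 + 4·2 + 3)/6 = 12/6 = 2
te_H = (5 + 4·10 + 21)/6 = 66/6 = 11
te_I = (3 + 4·6 + 21)/6 = 48/6 = 8
te_J = (4 + 4·6 + 8)/6 = 36/6 = 6

Forward pass:
ES_A = 0; EF_A = 14
ES_B = 0; EF_B = 11
ES_C = 0; EF_C = 5
ES_D = max(EF_A=14, EF_C=5) = 14; EF_D = 14+14 = 28
ES_E = 5; EF_E = 5+10 = 15
ES_F = 14; EF_F = 14+5 = 19
ES_G = max(EF_B=11, EF_C=5) = 11; EF_G = 11+2 = 13
ES_H = 15; EF_H = 15+11 = 26
ES_I = 14; EF_I = 14+8 = 22
ES_J = max(EF_D=28, EF_F=19, EF_G=13, EF_H=26, EF_I=22) = 28; EF_J = 28+6 = 34
Expected project duration μ = 34 weeks. Critical path: A → D → J.

Backward pass:
LF_J = 34; LS_J = 34−6 = 28
LF_I = LS_J = 28; LS_I = 28−8 = 20
LF_H = LS_J = 28; LS_H = 28−11 = 17
LF_G = LS_J = 28; LS_G = 28−2 = 26
LF_F = LS_J = 28; LS_F = 28−5 = 23
LF_E = LS_H = 17; LS_E = 17−10 = 7
LF_D = LS_J = 28; LS_D = 28−14 = 14
LF_C = min(LS_D=14, LS_E=7, LS_G=26) = 7; LS_C = 7−5 = 2
LF_B = LS_G = 26; LS_B = 26−11 = 15
LF_A = min(LS_D=14, LS_F=23, LS_I=20) = 14; LS_A = 14−14 = 0
Slack_F = LS_F − ES_F = 23 − 14 = 9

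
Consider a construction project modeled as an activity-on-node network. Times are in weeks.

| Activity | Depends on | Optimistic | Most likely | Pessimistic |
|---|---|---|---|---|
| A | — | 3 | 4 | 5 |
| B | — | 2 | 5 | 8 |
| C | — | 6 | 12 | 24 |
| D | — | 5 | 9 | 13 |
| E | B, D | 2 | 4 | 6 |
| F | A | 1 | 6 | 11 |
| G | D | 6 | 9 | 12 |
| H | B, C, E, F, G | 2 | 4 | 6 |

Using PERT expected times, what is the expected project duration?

te_A = (3 + 4·4 + 5)/6 = 24/6 = 4
te_B = (2 + 4·5 + 8)/6 = 30/6 = 5
te_C = (6 + 4·12 + 24)/6 = 78/6 = 13
te_D = (5 + 4·9 + 13)/6 = 54/6 = 9
te_E = (2 + 4·4 + 6)/6 = 24/6 = 4
te_F = (1 + 4·6 + 11)/6 = 36/6 = 6
te_G = (6 + 4·9 + 12)/6 = 54/6 = 9
te_H = (2 + 4·4 + 6)/6 = 24/6 = 4

Forward pass:
ES_A = 0; EF_A = 4
ES_B = 0; EF_B = 5
ES_C = 0; EF_C = 13
ES_D = 0; EF_D = 9
ES_E = max(EF_B=5, EF_D=9) = 9; EF_E = 9+4 = 13
ES_F = 4; EF_F = 4+6 = 10
ES_G = 9; EF_G = 9+9 = 18
ES_H = max(EF_B=5, EF_C=13, EF_E=13, EF_F=10, EF_G=18) = 18; EF_H = 18+4 = 22
Expected project duration μ = 22 weeks. Critical path: D → G → H.

22 weeks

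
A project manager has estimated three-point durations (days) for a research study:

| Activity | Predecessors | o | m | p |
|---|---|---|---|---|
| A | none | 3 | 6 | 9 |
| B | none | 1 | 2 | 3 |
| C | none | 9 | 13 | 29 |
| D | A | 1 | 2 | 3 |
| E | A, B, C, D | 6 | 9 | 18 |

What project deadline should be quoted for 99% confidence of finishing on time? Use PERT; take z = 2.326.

34.0 days

te_A = (3 + 4·6 + 9)/6 = 36/6 = 6; σ²_A = ((9−3)/6)² = 1.000
te_B = (1 + 4·2 + 3)/6 = 12/6 = 2; σ²_B = ((3−1)/6)² = 0.111
te_C = (9 + 4·13 + 29)/6 = 90/6 = 15; σ²_C = ((29−9)/6)² = 11.111
te_D = (1 + 4·2 + 3)/6 = 12/6 = 2; σ²_D = ((3−1)/6)² = 0.111
te_E = (6 + 4·9 + 18)/6 = 60/6 = 10; σ²_E = ((18−6)/6)² = 4.000

Forward pass:
ES_A = 0; EF_A = 6
ES_B = 0; EF_B = 2
ES_C = 0; EF_C = 15
ES_D = 6; EF_D = 6+2 = 8
ES_E = max(EF_A=6, EF_B=2, EF_C=15, EF_D=8) = 15; EF_E = 15+10 = 25
Expected project duration μ = 25 days. Critical path: C → E.

Variance along critical path = 11.111 + 4.000 = 15.111; σ = 3.887 days.
D = μ + z·σ = 25 + 2.326·3.887 = 34.0 days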